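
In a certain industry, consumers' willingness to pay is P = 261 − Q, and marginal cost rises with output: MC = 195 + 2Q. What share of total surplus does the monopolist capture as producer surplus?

A monopolist chooses Q where MR = MC. MR = 261 − 2Q; setting this equal to 195 + 2Q gives Q = 16.5 and P = 244.5.
CS = ½·(261 − 244.5)·16.5 = 136.125.
PS = P·Q − VC(Q) = 244.5·16.5 − (195·16.5 + ½·2·16.5²) = 544.5.
Share captured = PS/TS = 544.5/680.625 = 0.8.

PS/TS = 0.8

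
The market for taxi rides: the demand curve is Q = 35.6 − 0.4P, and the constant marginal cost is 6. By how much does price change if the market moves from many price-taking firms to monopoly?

P rises by 41.5

Inverting demand: P = 89 − 2.5Q.
Competitive firms price at marginal cost: P = 6, giving Q = 33.2.
The monopolist equates marginal revenue to marginal cost: 89 − 5Q = 6, so Q = 16.6. From demand, P = 47.5.
Change in price: 47.5 − 6 = 41.5.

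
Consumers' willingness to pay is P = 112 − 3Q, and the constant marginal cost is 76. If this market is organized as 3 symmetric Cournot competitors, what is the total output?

Q = 9

Cournot with 3 identical firms: the symmetric best-response condition is 112 − 12q = 76. Each firm produces q = 3, total output Q = 9, price P = 85.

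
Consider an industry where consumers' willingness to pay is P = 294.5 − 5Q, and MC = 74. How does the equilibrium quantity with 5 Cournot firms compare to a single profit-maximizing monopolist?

In a 5-firm Cournot equilibrium, symmetry and the first-order condition give q = (294.5 − 74)/(30) = 7.35. So Q = 36.75 and P = 110.75.
Monopoly sets MR = MC: 294.5 − 10Q = 74 ⇒ Q = 22.05, P = 294.5 − 5·22.05 = 184.25.

Cournot: Q = 36.75; Monopoly: Q = 22.05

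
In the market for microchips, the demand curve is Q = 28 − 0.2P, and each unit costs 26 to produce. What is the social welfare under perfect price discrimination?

Inverting demand: P = 140 − 5Q.
A perfectly discriminating monopolist sells every unit with P(Q) ≥ MC(Q), so output equals the competitive quantity Q = 22.8. Each buyer pays their reservation price, so CS = 0 and the firm captures all surplus.
TS = 1299.6 (equal to competitive TS).

TS = 1299.6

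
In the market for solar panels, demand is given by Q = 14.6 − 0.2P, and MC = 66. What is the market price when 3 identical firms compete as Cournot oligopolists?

P = 67.75

Inverting demand: P = 73 − 5Q.
Cournot with 3 identical firms: the symmetric best-response condition is 73 − 20q = 66. Each firm produces q = 0.35, total output Q = 1.05, price P = 67.75.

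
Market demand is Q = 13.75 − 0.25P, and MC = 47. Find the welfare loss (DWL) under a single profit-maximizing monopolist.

Inverting demand: P = 55 − 4Q.
Competitive firms price at marginal cost: P = 47, giving Q = 2.
The monopolist equates marginal revenue to marginal cost: 55 − 8Q = 47, so Q = 1. From demand, P = 51.
DWL is the triangle between Q = 1 and Q = 2: ½·(2 − 1)·(51 − 47) = 2.

DWL = 2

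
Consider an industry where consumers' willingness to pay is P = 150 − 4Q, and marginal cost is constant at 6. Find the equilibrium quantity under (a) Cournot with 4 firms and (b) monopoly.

In a 4-firm Cournot equilibrium, symmetry and the first-order condition give q = (150 − 6)/(20) = 7.2. So Q = 28.8 and P = 34.8.
A monopolist chooses Q where MR = MC. MR = 150 − 8Q; setting this equal to 6 gives Q = 18 and P = 78.

Cournot: Q = 28.8; Monopoly: Q = 18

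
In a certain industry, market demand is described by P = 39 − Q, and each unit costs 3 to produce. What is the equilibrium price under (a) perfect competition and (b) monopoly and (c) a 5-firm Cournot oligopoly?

Perfect competition: P = MC = 3, so 39 − Q = 3 and Q = 36.
The monopolist equates marginal revenue to marginal cost: 39 − 2Q = 3, so Q = 18. From demand, P = 21.
With 5 symmetric Cournot firms, each firm's FOC gives 39 − 6q = 3, so q = 6, Q = 5·6 = 30, and P = 9.

Competition: P = 3; Monopoly: P = 21; Cournot: P = 9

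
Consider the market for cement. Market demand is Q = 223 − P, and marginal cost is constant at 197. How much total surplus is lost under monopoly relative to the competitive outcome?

DWL = 84.5

Inverting demand: P = 223 − Q.
Perfect competition: P = MC = 197, so 223 − Q = 197 and Q = 26.
Monopoly sets MR = MC: 223 − 2Q = 197 ⇒ Q = 13, P = 223 − 13 = 210.
DWL is the triangle between Q = 13 and Q = 26: ½·(26 − 13)·(210 − 197) = 84.5.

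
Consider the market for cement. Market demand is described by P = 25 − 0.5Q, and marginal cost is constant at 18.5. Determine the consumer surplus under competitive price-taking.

Perfect competition: P = MC = 18.5, so 25 − 0.5Q = 18.5 and Q = 13.
CS = ½·(25 − 18.5)·13 = 42.25.

CS = 42.25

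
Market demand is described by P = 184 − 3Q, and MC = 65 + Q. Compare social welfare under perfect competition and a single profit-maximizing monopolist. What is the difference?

TS falls by 325.125

Under competition P = MC: 184 − 3Q = 65 + Q ⇒ Q = 29.75, P = 94.75.
CS = ½·(184 − 94.75)·29.75 = 42483/32; PS = (94.75·29.75 − 65·29.75 − ½·1·29.75²) = 14161/32; TS = 1770.125.
A monopolist chooses Q where MR = MC. MR = 184 − 6Q; setting this equal to 65 + Q gives Q = 17 and P = 133.
CS = ½·(184 − 133)·17 = 433.5; PS = (133·17 − 65·17 − ½·1·17²) = 1011.5; TS = 1445.
Change in social welfare: 1445 − 1770.125 = −325.125.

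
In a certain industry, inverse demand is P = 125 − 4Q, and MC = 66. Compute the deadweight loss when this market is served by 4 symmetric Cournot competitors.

Under competition P = MC = 66, so Q = (125 − 66)/4 = 14.75.
In a 4-firm Cournot equilibrium, symmetry and the first-order condition give q = (125 − 66)/(20) = 2.95. So Q = 11.8 and P = 77.8.
DWL is the triangle between Q = 11.8 and Q = 14.75: ½·(14.75 − 11.8)·(77.8 − 66) = 17.405.

DWL = 17.405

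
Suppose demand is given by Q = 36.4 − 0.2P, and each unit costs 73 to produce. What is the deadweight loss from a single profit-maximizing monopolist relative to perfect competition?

DWL = 297.025

Inverting demand: P = 182 − 5Q.
Competitive firms price at marginal cost: P = 73, giving Q = 21.8.
Monopoly sets MR = MC: 182 − 10Q = 73 ⇒ Q = 10.9, P = 182 − 5·10.9 = 127.5.
DWL is the triangle between Q = 10.9 and Q = 21.8: ½·(21.8 − 10.9)·(127.5 − 73) = 297.025.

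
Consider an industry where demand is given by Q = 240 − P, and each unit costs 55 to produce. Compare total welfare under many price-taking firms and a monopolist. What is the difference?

Total welfare falls by 4278.125

Inverting demand: P = 240 − Q.
Perfect competition: P = MC = 55, so 240 − Q = 55 and Q = 185.
CS = ½·(240 − 55)·185 = 17112.5; PS = (55 − 55)·185 = 0; TS = 17112.5.
The monopolist equates marginal revenue to marginal cost: 240 − 2Q = 55, so Q = 92.5. From demand, P = 147.5.
CS = ½·(240 − 147.5)·92.5 = 4278.125; PS = (147.5 − 55)·92.5 = 8556.25; TS = 12834.375.
Change in total welfare: 12834.375 − 17112.5 = −4278.125.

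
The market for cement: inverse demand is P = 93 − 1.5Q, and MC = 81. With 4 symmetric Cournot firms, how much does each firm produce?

q_i = 1.6

Cournot with 4 identical firms: the symmetric best-response condition is 93 − 7.5q = 81. Each firm produces q = 1.6, total output Q = 6.4, price P = 83.4.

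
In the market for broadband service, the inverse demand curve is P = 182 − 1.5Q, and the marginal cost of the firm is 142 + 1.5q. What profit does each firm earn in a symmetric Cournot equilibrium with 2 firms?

π_i = 100

Cournot with 2 identical firms: the symmetric best-response condition is 182 − 4.5q = 142 + 1.5q. Each firm produces q = 20/3, total output Q = 40/3, price P = 162.
Each firm's profit = 162·20/3 − (142·20/3 + ½·1.5·(20/3)²) = 100.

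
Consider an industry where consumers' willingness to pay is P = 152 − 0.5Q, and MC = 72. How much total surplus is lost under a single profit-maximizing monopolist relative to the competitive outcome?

DWL = 1600

Under competition P = MC = 72, so Q = (152 − 72)/0.5 = 160.
The monopolist equates marginal revenue to marginal cost: 152 − Q = 72, so Q = 80. From demand, P = 112.
DWL is the triangle between Q = 80 and Q = 160: ½·(160 − 80)·(112 − 72) = 1600.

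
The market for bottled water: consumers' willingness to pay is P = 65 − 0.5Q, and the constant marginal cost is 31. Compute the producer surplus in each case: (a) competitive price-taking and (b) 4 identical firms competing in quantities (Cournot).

Perfect competition: P = MC = 31, so 65 − 0.5Q = 31 and Q = 68.
PS = (31 − 31)·68 = 0.
Cournot with 4 identical firms: the symmetric best-response condition is 65 − 2.5q = 31. Each firm produces q = 13.6, total output Q = 54.4, price P = 37.8.
PS = (37.8 − 31)·54.4 = 369.92.

Competition: PS = 0; Cournot: PS = 369.92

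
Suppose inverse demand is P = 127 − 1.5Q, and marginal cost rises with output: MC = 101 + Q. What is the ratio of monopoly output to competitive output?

Q_m/Q_c = 0.625

The monopolist equates marginal revenue to marginal cost: 127 − 3Q = 101 + Q, so Q = 6.5. From demand, P = 117.25.
Under competition P = MC: 127 − 1.5Q = 101 + Q ⇒ Q = 10.4, P = 111.4.
Ratio Q_m/Q_c = 6.5/10.4 = 0.625.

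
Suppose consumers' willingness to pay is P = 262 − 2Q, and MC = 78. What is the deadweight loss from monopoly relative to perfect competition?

Competitive firms price at marginal cost: P = 78, giving Q = 92.
Monopoly sets MR = MC: 262 − 4Q = 78 ⇒ Q = 46, P = 262 − 2·46 = 170.
DWL is the triangle between Q = 46 and Q = 92: ½·(92 − 46)·(170 − 78) = 2116.

DWL = 2116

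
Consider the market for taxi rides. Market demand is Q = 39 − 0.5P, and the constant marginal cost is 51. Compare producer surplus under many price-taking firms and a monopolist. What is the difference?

Producer surplus rises by 91.125

Inverting demand: P = 78 − 2Q.
Under competition P = MC = 51, so Q = (78 − 51)/2 = 13.5.
PS = (51 − 51)·13.5 = 0.
Monopoly sets MR = MC: 78 − 4Q = 51 ⇒ Q = 6.75, P = 78 − 2·6.75 = 64.5.
PS = (64.5 − 51)·6.75 = 91.125.
Change in producer surplus: 91.125 − 0 = 91.125.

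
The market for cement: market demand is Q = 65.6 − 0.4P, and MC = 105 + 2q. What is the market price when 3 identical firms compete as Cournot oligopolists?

P = 127.125

Inverting demand: P = 164 − 2.5Q.
Cournot with 3 identical firms: the symmetric best-response condition is 164 − 10q = 105 + 2q. Each firm produces q = 59/12, total output Q = 14.75, price P = 127.125.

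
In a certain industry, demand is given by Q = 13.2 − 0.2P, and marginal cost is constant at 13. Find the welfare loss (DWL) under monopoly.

DWL = 70.225

Inverting demand: P = 66 − 5Q.
Perfect competition: P = MC = 13, so 66 − 5Q = 13 and Q = 10.6.
Monopoly sets MR = MC: 66 − 10Q = 13 ⇒ Q = 5.3, P = 66 − 5·5.3 = 39.5.
DWL is the triangle between Q = 5.3 and Q = 10.6: ½·(10.6 − 5.3)·(39.5 − 13) = 70.225.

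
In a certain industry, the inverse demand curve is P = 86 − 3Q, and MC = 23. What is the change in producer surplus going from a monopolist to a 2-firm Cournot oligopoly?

Producer surplus falls by 36.75

A monopolist chooses Q where MR = MC. MR = 86 − 6Q; setting this equal to 23 gives Q = 10.5 and P = 54.5.
PS = (54.5 − 23)·10.5 = 330.75.
Cournot with 2 identical firms: the symmetric best-response condition is 86 − 9q = 23. Each firm produces q = 7, total output Q = 14, price P = 44.
PS = (44 − 23)·14 = 294.
Change in producer surplus: 294 − 330.75 = −36.75.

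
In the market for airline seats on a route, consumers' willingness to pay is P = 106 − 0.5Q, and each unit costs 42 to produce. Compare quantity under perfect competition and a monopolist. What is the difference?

Q falls by 64

Perfect competition: P = MC = 42, so 106 − 0.5Q = 42 and Q = 128.
Monopoly sets MR = MC: 106 − Q = 42 ⇒ Q = 64, P = 106 − 0.5·64 = 74.
Change in quantity: 64 − 128 = −64.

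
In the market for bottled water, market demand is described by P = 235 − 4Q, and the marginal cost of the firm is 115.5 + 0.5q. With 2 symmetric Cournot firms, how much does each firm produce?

q_i = 9.56

Cournot with 2 identical firms: the symmetric best-response condition is 235 − 12q = 115.5 + 0.5q. Each firm produces q = 9.56, total output Q = 19.12, price P = 158.52.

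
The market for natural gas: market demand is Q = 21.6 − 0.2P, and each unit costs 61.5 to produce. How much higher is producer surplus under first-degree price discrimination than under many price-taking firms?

Producer surplus rises by 216.225

Inverting demand: P = 108 − 5Q.
Under competition P = MC = 61.5, so Q = (108 − 61.5)/5 = 9.3.
PS = (61.5 − 61.5)·9.3 = 0.
Under first-degree price discrimination the firm charges each unit its demand price and produces up to where P = MC, i.e. Q = 9.3. Consumer surplus is zero; producer surplus equals total surplus.
PS = ½·(108 − 61.5)·9.3 = 216.225.
Change in producer surplus: 216.225 − 0 = 216.225.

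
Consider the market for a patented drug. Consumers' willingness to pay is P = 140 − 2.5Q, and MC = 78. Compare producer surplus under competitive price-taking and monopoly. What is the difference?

Competitive firms price at marginal cost: P = 78, giving Q = 24.8.
PS = (78 − 78)·24.8 = 0.
Monopoly sets MR = MC: 140 − 5Q = 78 ⇒ Q = 12.4, P = 140 − 2.5·12.4 = 109.
PS = (109 − 78)·12.4 = 384.4.
Change in producer surplus: 384.4 − 0 = 384.4.

PS rises by 384.4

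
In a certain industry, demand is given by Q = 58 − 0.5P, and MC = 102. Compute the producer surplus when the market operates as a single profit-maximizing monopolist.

Inverting demand: P = 116 − 2Q.
Monopoly sets MR = MC: 116 − 4Q = 102 ⇒ Q = 3.5, P = 116 − 2·3.5 = 109.
PS = (109 − 102)·3.5 = 24.5.

PS = 24.5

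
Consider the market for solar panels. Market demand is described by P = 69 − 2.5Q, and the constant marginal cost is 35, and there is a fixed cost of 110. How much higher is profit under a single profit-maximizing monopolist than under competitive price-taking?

π rises by 115.6

Perfect competition: P = MC = 35, so 69 − 2.5Q = 35 and Q = 13.6.
Profit = (35 − 35)·13.6 − 110 = −110.
The monopolist equates marginal revenue to marginal cost: 69 − 5Q = 35, so Q = 6.8. From demand, P = 52.
Profit = (52 − 35)·6.8 − 110 = 5.6.
Change in profit: 5.6 − −110 = 115.6.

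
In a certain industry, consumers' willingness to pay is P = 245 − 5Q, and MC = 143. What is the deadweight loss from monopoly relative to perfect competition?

DWL = 260.1

Perfect competition: P = MC = 143, so 245 − 5Q = 143 and Q = 20.4.
Monopoly sets MR = MC: 245 − 10Q = 143 ⇒ Q = 10.2, P = 245 − 5·10.2 = 194.
DWL is the triangle between Q = 10.2 and Q = 20.4: ½·(20.4 − 10.2)·(194 − 143) = 260.1.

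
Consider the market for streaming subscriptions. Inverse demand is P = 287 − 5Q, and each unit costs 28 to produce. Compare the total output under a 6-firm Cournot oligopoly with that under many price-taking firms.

Cournot: Q = 44.4; Competition: Q = 51.8

In a 6-firm Cournot equilibrium, symmetry and the first-order condition give q = (287 − 28)/(35) = 7.4. So Q = 44.4 and P = 65.
Under competition P = MC = 28, so Q = (287 − 28)/5 = 51.8.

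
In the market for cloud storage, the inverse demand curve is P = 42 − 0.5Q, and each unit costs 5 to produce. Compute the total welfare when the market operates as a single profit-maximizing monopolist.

TS = 1026.75

Monopoly sets MR = MC: 42 − Q = 5 ⇒ Q = 37, P = 42 − 0.5·37 = 23.5.
CS = ½·(42 − 23.5)·37 = 342.25; PS = (23.5 − 5)·37 = 684.5; TS = 1026.75.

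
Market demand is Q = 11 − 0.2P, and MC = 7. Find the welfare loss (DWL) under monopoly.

Inverting demand: P = 55 − 5Q.
Perfect competition: P = MC = 7, so 55 − 5Q = 7 and Q = 9.6.
Monopoly sets MR = MC: 55 − 10Q = 7 ⇒ Q = 4.8, P = 55 − 5·4.8 = 31.
DWL is the triangle between Q = 4.8 and Q = 9.6: ½·(9.6 − 4.8)·(31 − 7) = 57.6.

DWL = 57.6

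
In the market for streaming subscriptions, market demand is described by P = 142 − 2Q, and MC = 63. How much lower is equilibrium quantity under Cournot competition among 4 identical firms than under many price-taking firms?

Q falls by 7.9

Perfect competition: P = MC = 63, so 142 − 2Q = 63 and Q = 39.5.
In a 4-firm Cournot equilibrium, symmetry and the first-order condition give q = (142 − 63)/(10) = 7.9. So Q = 31.6 and P = 78.8.
Change in equilibrium quantity: 31.6 − 39.5 = −7.9.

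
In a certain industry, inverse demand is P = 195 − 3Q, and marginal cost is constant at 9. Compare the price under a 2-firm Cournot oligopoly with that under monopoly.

Cournot: P = 71; Monopoly: P = 102

Cournot with 2 identical firms: the symmetric best-response condition is 195 − 9q = 9. Each firm produces q = 62/3, total output Q = 124/3, price P = 71.
Monopoly sets MR = MC: 195 − 6Q = 9 ⇒ Q = 31, P = 195 − 3·31 = 102.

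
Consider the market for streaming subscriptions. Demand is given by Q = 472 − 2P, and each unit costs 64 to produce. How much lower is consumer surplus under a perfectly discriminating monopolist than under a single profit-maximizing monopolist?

Inverting demand: P = 236 − 0.5Q.
The monopolist equates marginal revenue to marginal cost: 236 − Q = 64, so Q = 172. From demand, P = 150.
CS = ½·(236 − 150)·172 = 7396.
Under first-degree price discrimination the firm charges each unit its demand price and produces up to where P = MC, i.e. Q = 344. Consumer surplus is zero; producer surplus equals total surplus.
CS = 0.
Change in consumer surplus: 0 − 7396 = −7396.

Consumer surplus falls by 7396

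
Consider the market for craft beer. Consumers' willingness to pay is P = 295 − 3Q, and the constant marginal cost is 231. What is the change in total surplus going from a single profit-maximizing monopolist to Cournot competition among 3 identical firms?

TS rises by 128

A monopolist chooses Q where MR = MC. MR = 295 − 6Q; setting this equal to 231 gives Q = 32/3 and P = 263.
CS = ½·(295 − 263)·32/3 = 512/3; PS = (263 − 231)·32/3 = 1024/3; TS = 512.
In a 3-firm Cournot equilibrium, symmetry and the first-order condition give q = (295 − 231)/(12) = 16/3. So Q = 16 and P = 247.
CS = ½·(295 − 247)·16 = 384; PS = (247 − 231)·16 = 256; TS = 640.
Change in total surplus: 640 − 512 = 128.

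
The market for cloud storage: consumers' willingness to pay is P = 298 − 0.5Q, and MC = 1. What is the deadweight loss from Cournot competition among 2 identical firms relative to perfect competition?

DWL = 9801

Competitive firms price at marginal cost: P = 1, giving Q = 594.
Cournot with 2 identical firms: the symmetric best-response condition is 298 − 1.5q = 1. Each firm produces q = 198, total output Q = 396, price P = 100.
DWL is the triangle between Q = 396 and Q = 594: ½·(594 − 396)·(100 − 1) = 9801.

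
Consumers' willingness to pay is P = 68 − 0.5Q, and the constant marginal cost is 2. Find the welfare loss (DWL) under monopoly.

DWL = 1089

Competitive firms price at marginal cost: P = 2, giving Q = 132.
Monopoly sets MR = MC: 68 − Q = 2 ⇒ Q = 66, P = 68 − 0.5·66 = 35.
DWL is the triangle between Q = 66 and Q = 132: ½·(132 − 66)·(35 − 2) = 1089.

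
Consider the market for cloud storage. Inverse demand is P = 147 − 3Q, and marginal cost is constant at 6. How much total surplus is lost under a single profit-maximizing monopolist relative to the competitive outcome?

DWL = 828.375

Perfect competition: P = MC = 6, so 147 − 3Q = 6 and Q = 47.
A monopolist chooses Q where MR = MC. MR = 147 − 6Q; setting this equal to 6 gives Q = 23.5 and P = 76.5.
DWL is the triangle between Q = 23.5 and Q = 47: ½·(47 − 23.5)·(76.5 − 6) = 828.375.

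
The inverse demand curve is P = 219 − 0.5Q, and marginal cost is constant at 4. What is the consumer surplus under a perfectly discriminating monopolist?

CS = 0

Under first-degree price discrimination the firm charges each unit its demand price and produces up to where P = MC, i.e. Q = 430. Consumer surplus is zero; producer surplus equals total surplus.
CS = 0.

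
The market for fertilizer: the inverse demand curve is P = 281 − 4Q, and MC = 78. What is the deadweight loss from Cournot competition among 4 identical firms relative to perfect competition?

DWL = 206.045

Under competition P = MC = 78, so Q = (281 − 78)/4 = 50.75.
Cournot with 4 identical firms: the symmetric best-response condition is 281 − 20q = 78. Each firm produces q = 10.15, total output Q = 40.6, price P = 118.6.
DWL is the triangle between Q = 40.6 and Q = 50.75: ½·(50.75 − 40.6)·(118.6 − 78) = 206.045.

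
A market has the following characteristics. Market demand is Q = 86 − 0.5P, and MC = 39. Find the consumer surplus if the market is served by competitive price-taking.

CS = 4422.25

Inverting demand: P = 172 − 2Q.
Perfect competition: P = MC = 39, so 172 − 2Q = 39 and Q = 66.5.
CS = ½·(172 − 39)·66.5 = 4422.25.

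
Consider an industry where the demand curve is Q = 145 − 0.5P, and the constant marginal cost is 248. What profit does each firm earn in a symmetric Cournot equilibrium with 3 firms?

π_i = 55.125

Inverting demand: P = 290 − 2Q.
With 3 symmetric Cournot firms, each firm's FOC gives 290 − 8q = 248, so q = 5.25, Q = 3·5.25 = 15.75, and P = 258.5.
Each firm's profit = (258.5 − 248)·5.25 = 55.125.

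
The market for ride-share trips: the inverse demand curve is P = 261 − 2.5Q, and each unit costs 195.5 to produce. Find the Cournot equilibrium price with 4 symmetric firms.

With 4 symmetric Cournot firms, each firm's FOC gives 261 − 12.5q = 195.5, so q = 5.24, Q = 4·5.24 = 20.96, and P = 208.6.

P = 208.6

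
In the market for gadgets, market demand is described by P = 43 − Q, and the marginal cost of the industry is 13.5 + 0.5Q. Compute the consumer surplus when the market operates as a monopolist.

A monopolist chooses Q where MR = MC. MR = 43 − 2Q; setting this equal to 13.5 + 0.5Q gives Q = 11.8 and P = 31.2.
CS = ½·(43 − 31.2)·11.8 = 69.62.

CS = 69.62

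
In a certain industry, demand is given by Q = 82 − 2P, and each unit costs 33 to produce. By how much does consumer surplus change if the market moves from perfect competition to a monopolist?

Consumer surplus falls by 48

Inverting demand: P = 41 − 0.5Q.
Perfect competition: P = MC = 33, so 41 − 0.5Q = 33 and Q = 16.
CS = ½·(41 − 33)·16 = 64.
A monopolist chooses Q where MR = MC. MR = 41 − Q; setting this equal to 33 gives Q = 8 and P = 37.
CS = ½·(41 − 37)·8 = 16.
Change in consumer surplus: 16 − 64 = −48.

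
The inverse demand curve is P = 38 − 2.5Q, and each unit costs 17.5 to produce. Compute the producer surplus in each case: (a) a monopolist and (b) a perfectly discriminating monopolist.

A monopolist chooses Q where MR = MC. MR = 38 − 5Q; setting this equal to 17.5 gives Q = 4.1 and P = 27.75.
PS = (27.75 − 17.5)·4.1 = 42.025.
With perfect price discrimination, output is the efficient level Q = 8.2 (where demand meets MC), but every buyer pays their willingness to pay: CS = 0 and PS = total surplus.
PS = ½·(38 − 17.5)·8.2 = 84.05.

Monopoly: PS = 42.025; Perfect PD: PS = 84.05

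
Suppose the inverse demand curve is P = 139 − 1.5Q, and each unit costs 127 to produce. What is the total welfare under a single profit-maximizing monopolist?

The monopolist equates marginal revenue to marginal cost: 139 − 3Q = 127, so Q = 4. From demand, P = 133.
CS = ½·(139 − 133)·4 = 12; PS = (133 − 127)·4 = 24; TS = 36.

TS = 36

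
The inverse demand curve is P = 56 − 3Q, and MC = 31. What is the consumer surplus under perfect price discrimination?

With perfect price discrimination, output is the efficient level Q = 25/3 (where demand meets MC), but every buyer pays their willingness to pay: CS = 0 and PS = total surplus.
CS = 0.

CS = 0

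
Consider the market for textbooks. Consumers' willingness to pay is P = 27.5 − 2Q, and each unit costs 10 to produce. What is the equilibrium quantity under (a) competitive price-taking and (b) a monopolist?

Competition: Q = 8.75; Monopoly: Q = 4.375

Perfect competition: P = MC = 10, so 27.5 − 2Q = 10 and Q = 8.75.
A monopolist chooses Q where MR = MC. MR = 27.5 − 4Q; setting this equal to 10 gives Q = 4.375 and P = 18.75.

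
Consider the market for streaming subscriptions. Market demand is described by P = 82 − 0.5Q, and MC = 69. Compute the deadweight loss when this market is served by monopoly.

Competitive firms price at marginal cost: P = 69, giving Q = 26.
Monopoly sets MR = MC: 82 − Q = 69 ⇒ Q = 13, P = 82 − 0.5·13 = 75.5.
DWL is the triangle between Q = 13 and Q = 26: ½·(26 − 13)·(75.5 − 69) = 42.25.

DWL = 42.25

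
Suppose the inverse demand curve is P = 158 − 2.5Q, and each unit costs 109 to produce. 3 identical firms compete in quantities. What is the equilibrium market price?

P = 121.25

With 3 symmetric Cournot firms, each firm's FOC gives 158 − 10q = 109, so q = 4.9, Q = 3·4.9 = 14.7, and P = 121.25.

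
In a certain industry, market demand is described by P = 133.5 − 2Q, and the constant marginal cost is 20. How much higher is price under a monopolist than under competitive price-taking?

P rises by 56.75

Under competition P = MC = 20, so Q = (133.5 − 20)/2 = 56.75.
A monopolist chooses Q where MR = MC. MR = 133.5 − 4Q; setting this equal to 20 gives Q = 28.375 and P = 76.75.
Change in price: 76.75 − 20 = 56.75.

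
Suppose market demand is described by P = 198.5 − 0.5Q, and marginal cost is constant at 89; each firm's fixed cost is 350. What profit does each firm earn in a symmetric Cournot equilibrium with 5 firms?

Cournot with 5 identical firms: the symmetric best-response condition is 198.5 − 3q = 89. Each firm produces q = 36.5, total output Q = 182.5, price P = 107.25.
Each firm's profit = (107.25 − 89)·36.5 − 350 = 316.125.

π_i = 316.125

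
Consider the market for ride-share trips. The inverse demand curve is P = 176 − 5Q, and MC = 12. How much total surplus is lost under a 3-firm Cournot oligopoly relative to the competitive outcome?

DWL = 168.1

Competitive firms price at marginal cost: P = 12, giving Q = 32.8.
Cournot with 3 identical firms: the symmetric best-response condition is 176 − 20q = 12. Each firm produces q = 8.2, total output Q = 24.6, price P = 53.
DWL is the triangle between Q = 24.6 and Q = 32.8: ½·(32.8 − 24.6)·(53 − 12) = 168.1.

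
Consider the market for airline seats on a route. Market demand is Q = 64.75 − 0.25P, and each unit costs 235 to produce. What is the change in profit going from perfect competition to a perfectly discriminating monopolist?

π rises by 72

Inverting demand: P = 259 − 4Q.
Under competition P = MC = 235, so Q = (259 − 235)/4 = 6.
Profit = (235 − 235)·6 = 0.
A perfectly discriminating monopolist sells every unit with P(Q) ≥ MC(Q), so output equals the competitive quantity Q = 6. Each buyer pays their reservation price, so CS = 0 and the firm captures all surplus.
PS equals the full surplus area, 72. Profit = 72 = 72.
Change in profit: 72 − 0 = 72.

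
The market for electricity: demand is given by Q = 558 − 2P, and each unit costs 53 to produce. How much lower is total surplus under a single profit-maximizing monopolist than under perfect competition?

Inverting demand: P = 279 − 0.5Q.
Under competition P = MC = 53, so Q = (279 − 53)/0.5 = 452.
CS = ½·(279 − 53)·452 = 51076; PS = (53 − 53)·452 = 0; TS = 51076.
A monopolist chooses Q where MR = MC. MR = 279 − Q; setting this equal to 53 gives Q = 226 and P = 166.
CS = ½·(279 − 166)·226 = 12769; PS = (166 − 53)·226 = 25538; TS = 38307.
Change in total surplus: 38307 − 51076 = −12769.

TS falls by 12769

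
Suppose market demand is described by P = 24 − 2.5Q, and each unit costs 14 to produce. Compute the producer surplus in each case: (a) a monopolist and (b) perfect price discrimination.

Monopoly: PS = 10; Perfect PD: PS = 20

A monopolist chooses Q where MR = MC. MR = 24 − 5Q; setting this equal to 14 gives Q = 2 and P = 19.
PS = (19 − 14)·2 = 10.
Under first-degree price discrimination the firm charges each unit its demand price and produces up to where P = MC, i.e. Q = 4. Consumer surplus is zero; producer surplus equals total surplus.
PS = ½·(24 − 14)·4 = 20.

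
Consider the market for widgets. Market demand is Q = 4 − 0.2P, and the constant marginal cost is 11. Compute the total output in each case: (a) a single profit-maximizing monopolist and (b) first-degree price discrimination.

Monopoly: Q = 0.9; Perfect PD: Q = 1.8

Inverting demand: P = 20 − 5Q.
Monopoly sets MR = MC: 20 − 10Q = 11 ⇒ Q = 0.9, P = 20 − 5·0.9 = 15.5.
With perfect price discrimination, output is the efficient level Q = 1.8 (where demand meets MC), but every buyer pays their willingness to pay: CS = 0 and PS = total surplus.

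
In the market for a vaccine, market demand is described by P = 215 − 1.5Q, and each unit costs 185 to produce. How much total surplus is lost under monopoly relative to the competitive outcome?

DWL = 75

Competitive firms price at marginal cost: P = 185, giving Q = 20.
A monopolist chooses Q where MR = MC. MR = 215 − 3Q; setting this equal to 185 gives Q = 10 and P = 200.
DWL is the triangle between Q = 10 and Q = 20: ½·(20 − 10)·(200 − 185) = 75.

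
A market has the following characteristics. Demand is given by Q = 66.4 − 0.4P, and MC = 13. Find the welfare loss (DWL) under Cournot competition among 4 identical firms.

DWL = 187.272

Inverting demand: P = 166 − 2.5Q.
Under competition P = MC = 13, so Q = (166 − 13)/2.5 = 61.2.
With 4 symmetric Cournot firms, each firm's FOC gives 166 − 12.5q = 13, so q = 12.24, Q = 4·12.24 = 48.96, and P = 43.6.
DWL is the triangle between Q = 48.96 and Q = 61.2: ½·(61.2 − 48.96)·(43.6 − 13) = 187.272.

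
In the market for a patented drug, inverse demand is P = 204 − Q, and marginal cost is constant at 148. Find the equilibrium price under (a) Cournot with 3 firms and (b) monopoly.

Cournot: P = 162; Monopoly: P = 176

In a 3-firm Cournot equilibrium, symmetry and the first-order condition give q = (204 − 148)/(4) = 14. So Q = 42 and P = 162.
A monopolist chooses Q where MR = MC. MR = 204 − 2Q; setting this equal to 148 gives Q = 28 and P = 176.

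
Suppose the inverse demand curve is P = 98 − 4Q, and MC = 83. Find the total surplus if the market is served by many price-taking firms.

Perfect competition: P = MC = 83, so 98 − 4Q = 83 and Q = 3.75.
CS = ½·(98 − 83)·3.75 = 28.125; PS = (83 − 83)·3.75 = 0; TS = 28.125.

TS = 28.125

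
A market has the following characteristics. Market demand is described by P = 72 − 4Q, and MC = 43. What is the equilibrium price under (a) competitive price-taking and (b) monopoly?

Under competition P = MC = 43, so Q = (72 − 43)/4 = 7.25.
A monopolist chooses Q where MR = MC. MR = 72 − 8Q; setting this equal to 43 gives Q = 3.625 and P = 57.5.

Competition: P = 43; Monopoly: P = 57.5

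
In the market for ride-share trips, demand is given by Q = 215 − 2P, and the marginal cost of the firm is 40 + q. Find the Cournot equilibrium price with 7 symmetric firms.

P = 60.25

Inverting demand: P = 107.5 − 0.5Q.
With 7 symmetric Cournot firms, each firm's FOC gives 107.5 − 4q = 40 + q, so q = 13.5, Q = 7·13.5 = 94.5, and P = 60.25.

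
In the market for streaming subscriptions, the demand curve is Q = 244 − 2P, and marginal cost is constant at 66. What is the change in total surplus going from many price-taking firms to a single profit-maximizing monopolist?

TS falls by 784

Inverting demand: P = 122 − 0.5Q.
Under competition P = MC = 66, so Q = (122 − 66)/0.5 = 112.
CS = ½·(122 − 66)·112 = 3136; PS = (66 − 66)·112 = 0; TS = 3136.
Monopoly sets MR = MC: 122 − Q = 66 ⇒ Q = 56, P = 122 − 0.5·56 = 94.
CS = ½·(122 − 94)·56 = 784; PS = (94 − 66)·56 = 1568; TS = 2352.
Change in total surplus: 2352 − 3136 = −784.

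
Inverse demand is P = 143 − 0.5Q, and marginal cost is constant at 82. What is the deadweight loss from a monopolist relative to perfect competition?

DWL = 930.25

Perfect competition: P = MC = 82, so 143 − 0.5Q = 82 and Q = 122.
Monopoly sets MR = MC: 143 − Q = 82 ⇒ Q = 61, P = 143 − 0.5·61 = 112.5.
DWL is the triangle between Q = 61 and Q = 122: ½·(122 − 61)·(112.5 − 82) = 930.25.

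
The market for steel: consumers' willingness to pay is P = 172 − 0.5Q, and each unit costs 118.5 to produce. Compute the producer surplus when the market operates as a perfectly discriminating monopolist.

PS = 2862.25

With perfect price discrimination, output is the efficient level Q = 107 (where demand meets MC), but every buyer pays their willingness to pay: CS = 0 and PS = total surplus.
PS = ½·(172 − 118.5)·107 = 2862.25.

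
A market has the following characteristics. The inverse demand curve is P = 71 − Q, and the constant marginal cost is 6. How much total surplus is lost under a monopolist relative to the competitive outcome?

DWL = 528.125

Competitive firms price at marginal cost: P = 6, giving Q = 65.
The monopolist equates marginal revenue to marginal cost: 71 − 2Q = 6, so Q = 32.5. From demand, P = 38.5.
DWL is the triangle between Q = 32.5 and Q = 65: ½·(65 − 32.5)·(38.5 − 6) = 528.125.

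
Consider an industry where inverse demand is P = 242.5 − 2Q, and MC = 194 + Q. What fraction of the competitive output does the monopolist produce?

The monopolist equates marginal revenue to marginal cost: 242.5 − 4Q = 194 + Q, so Q = 9.7. From demand, P = 223.1.
Competitive equilibrium sets price equal to marginal cost: 242.5 − 2Q = 194 + Q, so Q = 97/6 and P = 1261/6.
Ratio Q_m/Q_c = 9.7/(97/6) = 0.6.

Q_m/Q_c = 0.6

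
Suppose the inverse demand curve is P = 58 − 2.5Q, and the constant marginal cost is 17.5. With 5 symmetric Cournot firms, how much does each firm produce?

q_i = 2.7

Cournot with 5 identical firms: the symmetric best-response condition is 58 − 15q = 17.5. Each firm produces q = 2.7, total output Q = 13.5, price P = 24.25.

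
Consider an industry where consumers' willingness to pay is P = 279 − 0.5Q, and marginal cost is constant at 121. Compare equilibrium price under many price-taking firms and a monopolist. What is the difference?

P rises by 79

Competitive firms price at marginal cost: P = 121, giving Q = 316.
Monopoly sets MR = MC: 279 − Q = 121 ⇒ Q = 158, P = 279 − 0.5·158 = 200.
Change in equilibrium price: 200 − 121 = 79.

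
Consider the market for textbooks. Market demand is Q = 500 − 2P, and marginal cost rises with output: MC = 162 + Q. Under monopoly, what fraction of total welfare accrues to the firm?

Inverting demand: P = 250 − 0.5Q.
A monopolist chooses Q where MR = MC. MR = 250 − Q; setting this equal to 162 + Q gives Q = 44 and P = 228.
CS = ½·(250 − 228)·44 = 484.
PS = P·Q − VC(Q) = 228·44 − (162·44 + ½·1·44²) = 1936.
Share captured = PS/TS = 1936/2420 = 0.8.

PS/TS = 0.8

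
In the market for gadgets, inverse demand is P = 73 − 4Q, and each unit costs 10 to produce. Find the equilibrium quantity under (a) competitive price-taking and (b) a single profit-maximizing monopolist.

Competition: Q = 15.75; Monopoly: Q = 7.875

Competitive firms price at marginal cost: P = 10, giving Q = 15.75.
The monopolist equates marginal revenue to marginal cost: 73 − 8Q = 10, so Q = 7.875. From demand, P = 41.5.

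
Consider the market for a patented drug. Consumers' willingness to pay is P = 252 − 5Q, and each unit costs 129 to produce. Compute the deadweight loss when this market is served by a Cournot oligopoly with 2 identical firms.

DWL = 168.1

Under competition P = MC = 129, so Q = (252 − 129)/5 = 24.6.
Cournot with 2 identical firms: the symmetric best-response condition is 252 − 15q = 129. Each firm produces q = 8.2, total output Q = 16.4, price P = 170.
DWL is the triangle between Q = 16.4 and Q = 24.6: ½·(24.6 − 16.4)·(170 − 129) = 168.1.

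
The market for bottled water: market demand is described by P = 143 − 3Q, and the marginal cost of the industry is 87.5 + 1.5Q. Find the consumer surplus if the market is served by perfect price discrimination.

CS = 0

Under first-degree price discrimination the firm charges each unit its demand price and produces up to where P = MC, i.e. Q = 37/3. Consumer surplus is zero; producer surplus equals total surplus.
CS = 0.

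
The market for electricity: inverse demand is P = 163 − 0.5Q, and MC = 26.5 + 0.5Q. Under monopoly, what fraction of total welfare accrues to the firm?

PS/TS = 0.75

Monopoly sets MR = MC: 163 − Q = 26.5 + 0.5Q ⇒ Q = 91, P = 163 − 0.5·91 = 117.5.
CS = ½·(163 − 117.5)·91 = 2070.25.
PS = P·Q − VC(Q) = 117.5·91 − (26.5·91 + ½·0.5·91²) = 6210.75.
Share captured = PS/TS = 6210.75/8281 = 0.75.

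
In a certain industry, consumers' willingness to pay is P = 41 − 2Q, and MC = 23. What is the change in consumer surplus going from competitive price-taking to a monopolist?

Competitive firms price at marginal cost: P = 23, giving Q = 9.
CS = ½·(41 − 23)·9 = 81.
The monopolist equates marginal revenue to marginal cost: 41 − 4Q = 23, so Q = 4.5. From demand, P = 32.
CS = ½·(41 − 32)·4.5 = 20.25.
Change in consumer surplus: 20.25 − 81 = −60.75.

CS falls by 60.75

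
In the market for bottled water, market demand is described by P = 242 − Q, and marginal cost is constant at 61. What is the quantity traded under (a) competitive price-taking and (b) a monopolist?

Under competition P = MC = 61, so Q = (242 − 61)/1 = 181.
Monopoly sets MR = MC: 242 − 2Q = 61 ⇒ Q = 90.5, P = 242 − 90.5 = 151.5.

Competition: Q = 181; Monopoly: Q = 90.5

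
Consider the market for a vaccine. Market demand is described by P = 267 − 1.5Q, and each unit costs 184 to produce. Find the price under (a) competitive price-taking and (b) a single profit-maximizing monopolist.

Competition: P = 184; Monopoly: P = 225.5

Perfect competition: P = MC = 184, so 267 − 1.5Q = 184 and Q = 166/3.
The monopolist equates marginal revenue to marginal cost: 267 − 3Q = 184, so Q = 83/3. From demand, P = 225.5.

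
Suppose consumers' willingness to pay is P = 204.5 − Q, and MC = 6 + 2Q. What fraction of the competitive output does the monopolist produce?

The monopolist equates marginal revenue to marginal cost: 204.5 − 2Q = 6 + 2Q, so Q = 49.625. From demand, P = 154.875.
Competitive equilibrium sets price equal to marginal cost: 204.5 − Q = 6 + 2Q, so Q = 397/6 and P = 415/3.
Ratio Q_m/Q_c = 49.625/(397/6) = 0.75.

Q_m/Q_c = 0.75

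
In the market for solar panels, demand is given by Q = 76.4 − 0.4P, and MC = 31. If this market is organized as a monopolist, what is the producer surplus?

Inverting demand: P = 191 − 2.5Q.
A monopolist chooses Q where MR = MC. MR = 191 − 5Q; setting this equal to 31 gives Q = 32 and P = 111.
PS = (111 − 31)·32 = 2560.

PS = 2560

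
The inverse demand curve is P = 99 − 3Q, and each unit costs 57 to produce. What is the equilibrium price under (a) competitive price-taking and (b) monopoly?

Competitive firms price at marginal cost: P = 57, giving Q = 14.
A monopolist chooses Q where MR = MC. MR = 99 − 6Q; setting this equal to 57 gives Q = 7 and P = 78.

Competition: P = 57; Monopoly: P = 78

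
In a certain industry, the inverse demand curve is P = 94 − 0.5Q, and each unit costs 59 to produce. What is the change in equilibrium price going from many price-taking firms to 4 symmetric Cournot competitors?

Under competition P = MC = 59, so Q = (94 − 59)/0.5 = 70.
In a 4-firm Cournot equilibrium, symmetry and the first-order condition give q = (94 − 59)/(2.5) = 14. So Q = 56 and P = 66.
Change in equilibrium price: 66 − 59 = 7.

P rises by 7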